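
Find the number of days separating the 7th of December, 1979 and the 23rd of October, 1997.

6530

Day-of-year of December 7, 1979: 341.
Day-of-year of October 23, 1997: 296.
1979 has 365 days, so 365 − 341 = 24 days remain in 1979.
Full years 1980–1996: 12 common + 5 leap = 12×365 + 5×366 = 6210 days.
Total: 24 + 6210 + 296 = 6530 days.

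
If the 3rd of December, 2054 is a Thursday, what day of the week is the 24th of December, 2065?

Thursday

From December 3, 2054 to December 3, 2065: 11 years, of which 3 contain a Feb 29 — 8×365 + 3×366 = 4018 days.
Within December 2065: 24 − 3 = 21 days.
Total: 4039 days.
4039 is a multiple of 7, so the 24th of December, 2065 falls on the same weekday: Thursday.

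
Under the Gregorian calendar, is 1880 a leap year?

1880 is a leap year.

Yes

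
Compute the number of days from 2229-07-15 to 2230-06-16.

336

July 2229: 31 − 15 = 16 days remain.
Then 10 full months totalling 304 days.
June 1–16, 2230: 16 days.
Residual: 336 days.
Total: 336 days.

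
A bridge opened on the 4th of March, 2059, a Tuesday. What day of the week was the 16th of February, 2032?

Count forward from the earlier date (February 16, 2032) to the later (March 4, 2059):
Day-of-year of February 16, 2032: 47.
Day-of-year of March 4, 2059: 63.
2032 has 366 days, so 366 − 47 = 319 days remain in 2032.
Full years 2033–2058: 20 common + 6 leap = 20×365 + 6×366 = 9496 days.
Total: 319 + 9496 + 63 = 9878 days.
9878 mod 7 = 1, so 1 day before Tuesday is Monday.

Monday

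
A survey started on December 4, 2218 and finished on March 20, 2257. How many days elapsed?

Day-of-year of December 4, 2218: 338.
Day-of-year of March 20, 2257: 79.
2218 has 365 days, so 365 − 338 = 27 days remain in 2218.
Full years 2219–2256: 28 common + 10 leap = 28×365 + 10×366 = 13880 days.
Total: 27 + 13880 + 79 = 13986 days.

13986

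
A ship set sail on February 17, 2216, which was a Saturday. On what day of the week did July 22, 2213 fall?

Count forward from the earlier date (July 22, 2213) to the later (February 17, 2216):
Day-of-year of July 22, 2213: 203.
Day-of-year of February 17, 2216: 48.
2213 has 365 days, so 365 − 203 = 162 days remain in 2213.
Full years: 2214: 365; 2215: 365. Sum = 730.
Total: 162 + 730 + 48 = 940 days.
940 mod 7 = 2, so 2 days before Saturday is Thursday.

Thursday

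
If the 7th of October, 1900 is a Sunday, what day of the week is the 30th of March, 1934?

Friday

From October 7, 1900 to October 7, 1933: 33 years, of which 8 contain a Feb 29 — 25×365 + 8×366 = 12053 days.
October 1933: 31 − 7 = 24 days remain.
Then November (30), December (31), January (31), February 1934 (28): 30 + 31 + 31 + 28 = 120 days.
March 1–30, 1934: 30 days.
Residual: 174 days.
Total: 12227 days.
12227 mod 7 = 5, so 5 days after Sunday is Friday.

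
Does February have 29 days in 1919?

1919 is not a leap year.

No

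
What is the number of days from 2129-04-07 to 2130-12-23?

625

April 7, 2129 → April 7, 2130: 365 days.
April 2130: 30 − 7 = 23 days remain.
Then May (31), June (30), July (31), August (31), September (30), October (31), November (30): 31 + 30 + 31 + 31 + 30 + 31 + 30 = 214 days.
December 1–23, 2130: 23 days.
Residual: 260 days.
Total: 625 days.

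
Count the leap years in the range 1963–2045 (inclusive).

Years divisible by 4: 1964, 1968, …, 2044 — 21 in all.
2000 is divisible by 400, so still leap.
No century exceptions apply. Count: 21.

21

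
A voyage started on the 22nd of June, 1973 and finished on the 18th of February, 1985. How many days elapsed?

4259

From June 22, 1973 to June 22, 1984: 11 years, of which 3 contain a Feb 29 — 8×365 + 3×366 = 4018 days.
June 1984: 30 − 22 = 8 days remain.
Then July (31), August (31), September (30), October (31), November (30), December (31), January (31): 31 + 31 + 30 + 31 + 30 + 31 + 31 = 215 days.
February 1–18, 1985: 18 days (1985 is not a leap year).
Residual: 241 days.
Total: 4259 days.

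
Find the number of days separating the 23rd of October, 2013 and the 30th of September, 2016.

October 23, 2013 → October 23, 2014: 365 days.
October 23, 2014 → October 23, 2015: 365 days.
October 2015: 31 − 23 = 8 days remain.
Then 10 full months totalling 305 days.
September 1–30, 2016: 30 days.
Residual: 343 days.
Total: 1073 days.

1073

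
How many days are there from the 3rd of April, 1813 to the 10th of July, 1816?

1194

April 3, 1813 → April 3, 1814: 365 days.
April 3, 1814 → April 3, 1815: 365 days.
April 3, 1815 → April 3, 1816: 366 days (1816 is a leap year).
April 1816: 30 − 3 = 27 days remain.
Then May (31), June (30): 31 + 30 = 61 days.
July 1–10, 1816: 10 days.
Residual: 98 days.
Total: 1194 days.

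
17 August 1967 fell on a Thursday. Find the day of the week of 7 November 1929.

Thursday

Count forward from the earlier date (November 7, 1929) to the later (August 17, 1967):
From November 7, 1929 to November 7, 1966: 37 years, of which 9 contain a Feb 29 — 28×365 + 9×366 = 13514 days.
November 1966: 30 − 7 = 23 days remain.
Then December (31), January (31), February 1967 (28), March (31), April (30), May (31), June (30), July (31): 31 + 31 + 28 + 31 + 30 + 31 + 30 + 31 = 243 days.
August 1–17, 1967: 17 days.
Residual: 283 days.
Total: 13797 days.
13797 is a multiple of 7, so 7 November 1929 falls on the same weekday: Thursday.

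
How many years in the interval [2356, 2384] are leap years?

Years divisible by 4 in [2356, 2384]: 2356, 2360, 2364, 2368, 2372, 2376, 2380, 2384.
No century exceptions apply. Count: 8.

8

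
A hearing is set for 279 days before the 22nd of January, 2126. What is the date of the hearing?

the 18th of April, 2125

Count 279 days before January 22, 2126:
April 2125: 30 − 18 = 12 days remain.
Then May (31), June (30), July (31), August (31), September (30), October (31), November (30), December (31): 31 + 30 + 31 + 31 + 30 + 31 + 30 + 31 = 245 days.
January 1–22, 2126: 22 days.
Residual: 279 days.
Total: 279 days.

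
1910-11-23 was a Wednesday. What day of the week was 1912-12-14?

Saturday

November 1910: 30 − 23 = 7 days remain.
Then 24 full months totalling 731 days.
December 1–14, 1912: 14 days.
Total: 7 + 731 + 14 = 752 days.
752 mod 7 = 3, so 3 days after Wednesday is Saturday.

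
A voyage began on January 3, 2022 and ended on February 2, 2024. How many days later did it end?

760

January 3, 2022 → January 3, 2023: 365 days.
January 3, 2023 → January 3, 2024: 365 days.
January 2024: 31 − 3 = 28 days remain.
February 1–2, 2024: 2 days (2024 is a leap year).
Residual: 30 days.
Total: 760 days.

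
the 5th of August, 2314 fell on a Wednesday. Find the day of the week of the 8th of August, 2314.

Within August 2314: 8 − 5 = 3 days.
3 mod 7 = 3, so 3 days after Wednesday is Saturday.

Saturday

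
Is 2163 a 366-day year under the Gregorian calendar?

2163 is not a leap year.

No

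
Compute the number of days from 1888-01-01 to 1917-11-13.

From January 1, 1888 to January 1, 1917: 29 years, of which 7 contain a Feb 29 — 22×365 + 7×366 = 10592 days.
(1900 is not a leap year (divisible by 100 but not 400).)
January 1917: 31 − 1 = 30 days remain.
Then 9 full months totalling 273 days.
November 1–13, 1917: 13 days.
Residual: 316 days.
Total: 10908 days.

10908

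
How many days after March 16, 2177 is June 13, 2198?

7759

Day-of-year of March 16, 2177: 75.
Day-of-year of June 13, 2198: 164.
2177 has 365 days, so 365 − 75 = 290 days remain in 2177.
Full years 2178–2197: 15 common + 5 leap = 15×365 + 5×366 = 7305 days.
Total: 290 + 7305 + 164 = 7759 days.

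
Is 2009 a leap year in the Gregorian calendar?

2009 is not a leap year.

No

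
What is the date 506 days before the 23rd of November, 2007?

the 5th of July, 2006

Count 506 days before November 23, 2007:
Day-of-year of July 5, 2006: 186.
Day-of-year of November 23, 2007: 327.
2006 has 365 days, so 365 − 186 = 179 days remain in 2006.
Total: 179 + 327 = 506 days.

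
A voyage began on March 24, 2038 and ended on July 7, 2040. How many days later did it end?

836

March 24, 2038 → March 24, 2039: 365 days.
March 24, 2039 → March 24, 2040: 366 days (2040 is a leap year).
March 2040: 31 − 24 = 7 days remain.
Then April (30), May (31), June (30): 30 + 31 + 30 = 91 days.
July 1–7, 2040: 7 days.
Residual: 105 days.
Total: 836 days.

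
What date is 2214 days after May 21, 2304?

June 13, 2310

Count 2214 days after May 21, 2304:
May 21, 2304 → May 21, 2305: 365 days.
May 21, 2305 → May 21, 2306: 365 days.
May 21, 2306 → May 21, 2307: 365 days.
May 21, 2307 → May 21, 2308: 366 days (2308 is a leap year).
May 21, 2308 → May 21, 2309: 365 days.
May 21, 2309 → May 21, 2310: 365 days.
May 2310: 31 − 21 = 10 days remain.
June 1–13, 2310: 13 days.
Residual: 23 days.
Total: 2214 days.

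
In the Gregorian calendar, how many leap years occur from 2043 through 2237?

47

Years divisible by 4: 2044, 2048, …, 2236 — 49 in all.
Of these, 2100, 2200 are divisible by 100 but not 400, so not leap.
Leap years: 49 − 2 = 47.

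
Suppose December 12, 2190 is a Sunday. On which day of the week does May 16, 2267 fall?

Thursday

Day-of-year of December 12, 2190: 346.
Day-of-year of May 16, 2267: 136.
2190 has 365 days, so 365 − 346 = 19 days remain in 2190.
Full years 2191–2266: 58 common + 18 leap = 58×365 + 18×366 = 27758 days.
Total: 19 + 27758 + 136 = 27913 days.
27913 mod 7 = 4, so 4 days after Sunday is Thursday.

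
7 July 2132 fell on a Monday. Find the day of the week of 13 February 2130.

Monday

Count forward from the earlier date (February 13, 2130) to the later (July 7, 2132):
February 2130: 28 − 13 = 15 days remain (2130 is not a leap year, so February has 28 days).
Then 28 full months totalling 853 days.
July 1–7, 2132: 7 days.
Total: 15 + 853 + 7 = 875 days.
875 is a multiple of 7, so 13 February 2130 falls on the same weekday: Monday.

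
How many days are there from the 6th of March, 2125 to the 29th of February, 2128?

March 6, 2125 → March 6, 2126: 365 days.
March 6, 2126 → March 6, 2127: 365 days.
March 2127: 31 − 6 = 25 days remain.
Then 10 full months totalling 306 days.
February 1–29, 2128: 29 days (2128 is a leap year).
Residual: 360 days.
Total: 1090 days.

1090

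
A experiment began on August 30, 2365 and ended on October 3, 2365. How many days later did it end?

August 2365: 31 − 30 = 1 day remains.
Then September (30): 30 days.
October 1–3, 2365: 3 days.
Total: 1 + 30 + 3 = 34 days.

34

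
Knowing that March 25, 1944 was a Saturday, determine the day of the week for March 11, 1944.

Saturday

Count forward from the earlier date (March 11, 1944) to the later (March 25, 1944):
Within March 1944: 25 − 11 = 14 days.
14 is a multiple of 7, so March 11, 1944 falls on the same weekday: Saturday.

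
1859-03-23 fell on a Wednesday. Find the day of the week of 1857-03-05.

Count forward from the earlier date (March 5, 1857) to the later (March 23, 1859):
March 1857: 31 − 5 = 26 days remain.
Then 23 full months totalling 699 days.
March 1–23, 1859: 23 days.
Total: 26 + 699 + 23 = 748 days.
748 mod 7 = 6, so 6 days before Wednesday is Thursday.

Thursday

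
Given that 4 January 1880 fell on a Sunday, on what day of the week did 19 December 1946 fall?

Day-of-year of January 4, 1880: 4.
Day-of-year of December 19, 1946: 353.
1880 has 366 days, so 366 − 4 = 362 days remain in 1880.
Full years 1881–1945: 50 common + 15 leap = 50×365 + 15×366 = 23740 days.
Total: 362 + 23740 + 353 = 24455 days.
24455 mod 7 = 4, so 4 days after Sunday is Thursday.

Thursday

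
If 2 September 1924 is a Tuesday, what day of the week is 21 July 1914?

Tuesday

Count forward from the earlier date (July 21, 1914) to the later (September 2, 1924):
Day-of-year of July 21, 1914: 202.
Day-of-year of September 2, 1924: 246.
1914 has 365 days, so 365 − 202 = 163 days remain in 1914.
Full years 1915–1923: 7 common + 2 leap = 7×365 + 2×366 = 3287 days.
Total: 163 + 3287 + 246 = 3696 days.
3696 is a multiple of 7, so 21 July 1914 falls on the same weekday: Tuesday.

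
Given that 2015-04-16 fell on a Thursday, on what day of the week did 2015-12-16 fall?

Wednesday

April 2015: 30 − 16 = 14 days remain.
Then May (31), June (30), July (31), August (31), September (30), October (31), November (30): 31 + 30 + 31 + 31 + 30 + 31 + 30 = 214 days.
December 1–16, 2015: 16 days.
Total: 14 + 214 + 16 = 244 days.
244 mod 7 = 6, so 6 days after Thursday is Wednesday.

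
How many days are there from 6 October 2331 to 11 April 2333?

October 2331: 31 − 6 = 25 days remain.
Then 17 full months totalling 517 days.
April 1–11, 2333: 11 days.
Total: 25 + 517 + 11 = 553 days.

553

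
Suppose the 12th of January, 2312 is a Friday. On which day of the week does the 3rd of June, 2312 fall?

Monday

January 2312: 31 − 12 = 19 days remain.
Then February 2312 (29), March (31), April (30), May (31): 29 + 31 + 30 + 31 = 121 days.
June 1–3, 2312: 3 days.
Total: 19 + 121 + 3 = 143 days.
143 mod 7 = 3, so 3 days after Friday is Monday.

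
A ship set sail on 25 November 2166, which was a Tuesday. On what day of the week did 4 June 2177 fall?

Wednesday

From November 25, 2166 to November 25, 2176: 10 years, of which 3 contain a Feb 29 — 7×365 + 3×366 = 3653 days.
November 2176: 30 − 25 = 5 days remain.
Then December (31), January (31), February 2177 (28), March (31), April (30), May (31): 31 + 31 + 28 + 31 + 30 + 31 = 182 days.
June 1–4, 2177: 4 days.
Residual: 191 days.
Total: 3844 days.
3844 mod 7 = 1, so 1 day after Tuesday is Wednesday.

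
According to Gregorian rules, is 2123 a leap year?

No

2123 is not a leap year.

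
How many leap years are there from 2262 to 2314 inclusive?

12

Years divisible by 4: 2264, 2268, …, 2312 — 13 in all.
Of these, 2300 is divisible by 100 but not 400, so not leap.
Leap years: 13 − 1 = 12.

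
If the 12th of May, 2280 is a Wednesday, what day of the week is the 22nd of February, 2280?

Sunday

Count forward from the earlier date (February 22, 2280) to the later (May 12, 2280):
February 2280: 29 − 22 = 7 days remain (2280 is a leap year, so February has 29 days).
Then March (31), April (30): 31 + 30 = 61 days.
May 1–12, 2280: 12 days.
Total: 7 + 61 + 12 = 80 days.
80 mod 7 = 3, so 3 days before Wednesday is Sunday.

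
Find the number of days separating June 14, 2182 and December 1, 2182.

June 2182: 30 − 14 = 16 days remain.
Then July (31), August (31), September (30), October (31), November (30): 31 + 31 + 30 + 31 + 30 = 153 days.
December 1, 2182: 1 day.
Total: 16 + 153 + 1 = 170 days.

170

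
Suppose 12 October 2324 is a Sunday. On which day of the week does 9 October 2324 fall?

Thursday

Count forward from the earlier date (October 9, 2324) to the later (October 12, 2324):
Within October 2324: 12 − 9 = 3 days.
3 mod 7 = 3, so 3 days before Sunday is Thursday.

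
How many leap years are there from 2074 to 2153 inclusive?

Years divisible by 4: 2076, 2080, …, 2152 — 20 in all.
Of these, 2100 is divisible by 100 but not 400, so not leap.
Leap years: 20 − 1 = 19.

19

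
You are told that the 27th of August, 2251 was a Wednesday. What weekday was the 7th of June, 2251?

Count forward from the earlier date (June 7, 2251) to the later (August 27, 2251):
June 2251: 30 − 7 = 23 days remain.
Then July (31): 31 days.
August 1–27, 2251: 27 days.
Total: 23 + 31 + 27 = 81 days.
81 mod 7 = 4, so 4 days before Wednesday is Saturday.

Saturday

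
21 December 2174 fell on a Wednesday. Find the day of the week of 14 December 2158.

Thursday

Count forward from the earlier date (December 14, 2158) to the later (December 21, 2174):
Day-of-year of December 14, 2158: 348.
Day-of-year of December 21, 2174: 355.
2158 has 365 days, so 365 − 348 = 17 days remain in 2158.
Full years 2159–2173: 11 common + 4 leap = 11×365 + 4×366 = 5479 days.
Total: 17 + 5479 + 355 = 5851 days.
5851 mod 7 = 6, so 6 days before Wednesday is Thursday.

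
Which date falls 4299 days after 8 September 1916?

16 June 1928

Count 4299 days after September 8, 1916:
Day-of-year of September 8, 1916: 252.
Day-of-year of June 16, 1928: 168.
1916 has 366 days, so 366 − 252 = 114 days remain in 1916.
Full years 1917–1927: 9 common + 2 leap = 9×365 + 2×366 = 4017 days.
Total: 114 + 4017 + 168 = 4299 days.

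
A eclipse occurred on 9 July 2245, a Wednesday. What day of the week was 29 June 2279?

Day-of-year of July 9, 2245: 190.
Day-of-year of June 29, 2279: 180.
2245 has 365 days, so 365 − 190 = 175 days remain in 2245.
Full years 2246–2278: 25 common + 8 leap = 25×365 + 8×366 = 12053 days.
Total: 175 + 12053 + 180 = 12408 days.
12408 mod 7 = 4, so 4 days after Wednesday is Sunday.

Sunday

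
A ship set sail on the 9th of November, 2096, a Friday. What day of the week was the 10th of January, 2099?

Saturday

November 9, 2096 → November 9, 2097: 365 days.
November 9, 2097 → November 9, 2098: 365 days.
November 2098: 30 − 9 = 21 days remain.
Then December (31): 31 days.
January 1–10, 2099: 10 days.
Residual: 62 days.
Total: 792 days.
792 mod 7 = 1, so 1 day after Friday is Saturday.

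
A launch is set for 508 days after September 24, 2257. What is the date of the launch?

February 14, 2259

Count 508 days after September 24, 2257:
September 24, 2257 → September 24, 2258: 365 days.
September 2258: 30 − 24 = 6 days remain.
Then October (31), November (30), December (31), January (31): 31 + 30 + 31 + 31 = 123 days.
February 1–14, 2259: 14 days (2259 is not a leap year).
Residual: 143 days.
Total: 508 days.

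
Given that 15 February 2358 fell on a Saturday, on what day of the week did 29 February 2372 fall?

Tuesday

Day-of-year of February 15, 2358: 46.
Day-of-year of February 29, 2372: 60.
2358 has 365 days, so 365 − 46 = 319 days remain in 2358.
Full years 2359–2371: 10 common + 3 leap = 10×365 + 3×366 = 4748 days.
Total: 319 + 4748 + 60 = 5127 days.
5127 mod 7 = 3, so 3 days after Saturday is Tuesday.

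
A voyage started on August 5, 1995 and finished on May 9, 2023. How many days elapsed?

10139

From August 5, 1995 to August 5, 2022: 27 years, of which 7 contain a Feb 29 — 20×365 + 7×366 = 9862 days.
(2000 is a leap year (divisible by 400).)
August 2022: 31 − 5 = 26 days remain.
Then September (30), October (31), November (30), December (31), January (31), February 2023 (28), March (31), April (30): 30 + 31 + 30 + 31 + 31 + 28 + 31 + 30 = 242 days.
May 1–9, 2023: 9 days.
Residual: 277 days.
Total: 10139 days.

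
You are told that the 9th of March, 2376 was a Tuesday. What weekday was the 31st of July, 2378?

Monday

March 9, 2376 → March 9, 2377: 365 days.
March 9, 2377 → March 9, 2378: 365 days.
March 2378: 31 − 9 = 22 days remain.
Then April (30), May (31), June (30): 30 + 31 + 30 = 91 days.
July 1–31, 2378: 31 days.
Residual: 144 days.
Total: 874 days.
874 mod 7 = 6, so 6 days after Tuesday is Monday.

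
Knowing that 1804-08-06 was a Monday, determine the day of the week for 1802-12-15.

Wednesday

Count forward from the earlier date (December 15, 1802) to the later (August 6, 1804):
December 15, 1802 → December 15, 1803: 365 days.
December 1803: 31 − 15 = 16 days remain.
Then January (31), February 1804 (29), March (31), April (30), May (31), June (30), July (31): 31 + 29 + 31 + 30 + 31 + 30 + 31 = 213 days.
August 1–6, 1804: 6 days.
Residual: 235 days.
Total: 600 days.
600 mod 7 = 5, so 5 days before Monday is Wednesday.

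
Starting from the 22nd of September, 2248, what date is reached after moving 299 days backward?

the 28th of November, 2247

Count 299 days before September 22, 2248:
November 2247: 30 − 28 = 2 days remain.
Then 9 full months totalling 275 days.
September 1–22, 2248: 22 days.
Residual: 299 days.
Total: 299 days.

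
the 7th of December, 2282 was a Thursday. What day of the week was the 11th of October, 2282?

Wednesday

Count forward from the earlier date (October 11, 2282) to the later (December 7, 2282):
October 2282: 31 − 11 = 20 days remain.
Then November (30): 30 days.
December 1–7, 2282: 7 days.
Total: 20 + 30 + 7 = 57 days.
57 mod 7 = 1, so 1 day before Thursday is Wednesday.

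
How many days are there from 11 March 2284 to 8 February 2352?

From March 11, 2284 to March 11, 2351: 67 years, of which 15 contain a Feb 29 — 52×365 + 15×366 = 24470 days.
(2300 is not a leap year (divisible by 100 but not 400).)
March 2351: 31 − 11 = 20 days remain.
Then 10 full months totalling 306 days.
February 1–8, 2352: 8 days (2352 is a leap year).
Residual: 334 days.
Total: 24804 days.

24804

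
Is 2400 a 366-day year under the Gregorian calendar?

2400 is a leap year (divisible by 400).

Yes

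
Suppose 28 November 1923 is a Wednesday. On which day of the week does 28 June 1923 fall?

Thursday

Count forward from the earlier date (June 28, 1923) to the later (November 28, 1923):
June 1923: 30 − 28 = 2 days remain.
Then July (31), August (31), September (30), October (31): 31 + 31 + 30 + 31 = 123 days.
November 1–28, 1923: 28 days.
Total: 2 + 123 + 28 = 153 days.
153 mod 7 = 6, so 6 days before Wednesday is Thursday.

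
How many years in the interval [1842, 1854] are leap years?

Years divisible by 4 in [1842, 1854]: 1844, 1848, 1852.
No century exceptions apply. Count: 3.

3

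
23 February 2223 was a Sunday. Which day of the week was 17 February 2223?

Monday

Count forward from the earlier date (February 17, 2223) to the later (February 23, 2223):
Within February 2223: 23 − 17 = 6 days.
6 mod 7 = 6, so 6 days before Sunday is Monday.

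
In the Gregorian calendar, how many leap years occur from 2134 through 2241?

26

Years divisible by 4: 2136, 2140, …, 2240 — 27 in all.
Of these, 2200 is divisible by 100 but not 400, so not leap.
Leap years: 27 − 1 = 26.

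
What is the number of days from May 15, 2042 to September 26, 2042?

May 2042: 31 − 15 = 16 days remain.
Then June (30), July (31), August (31): 30 + 31 + 31 = 92 days.
September 1–26, 2042: 26 days.
Total: 16 + 92 + 26 = 134 days.

134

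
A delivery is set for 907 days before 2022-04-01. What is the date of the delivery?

2019-10-07

Count 907 days before April 1, 2022:
Day-of-year of October 7, 2019: 280.
Day-of-year of April 1, 2022: 91.
2019 has 365 days, so 365 − 280 = 85 days remain in 2019.
Full years: 2020: 366; 2021: 365. Sum = 731.
Total: 85 + 731 + 91 = 907 days.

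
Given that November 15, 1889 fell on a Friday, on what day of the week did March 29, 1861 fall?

Friday

Count forward from the earlier date (March 29, 1861) to the later (November 15, 1889):
From March 29, 1861 to March 29, 1889: 28 years, of which 7 contain a Feb 29 — 21×365 + 7×366 = 10227 days.
March 1889: 31 − 29 = 2 days remain.
Then April (30), May (31), June (30), July (31), August (31), September (30), October (31): 30 + 31 + 30 + 31 + 31 + 30 + 31 = 214 days.
November 1–15, 1889: 15 days.
Residual: 231 days.
Total: 10458 days.
10458 is a multiple of 7, so March 29, 1861 falls on the same weekday: Friday.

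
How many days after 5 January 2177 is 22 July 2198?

7868

Day-of-year of January 5, 2177: 5.
Day-of-year of July 22, 2198: 203.
2177 has 365 days, so 365 − 5 = 360 days remain in 2177.
Full years 2178–2197: 15 common + 5 leap = 15×365 + 5×366 = 7305 days.
Total: 360 + 7305 + 203 = 7868 days.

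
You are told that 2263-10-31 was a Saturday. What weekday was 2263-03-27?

Count forward from the earlier date (March 27, 2263) to the later (October 31, 2263):
March 2263: 31 − 27 = 4 days remain.
Then April (30), May (31), June (30), July (31), August (31), September (30): 30 + 31 + 30 + 31 + 31 + 30 = 183 days.
October 1–31, 2263: 31 days.
Total: 4 + 183 + 31 = 218 days.
218 mod 7 = 1, so 1 day before Saturday is Friday.

Friday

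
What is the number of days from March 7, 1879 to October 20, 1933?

Day-of-year of March 7, 1879: 66.
Day-of-year of October 20, 1933: 293.
1879 has 365 days, so 365 − 66 = 299 days remain in 1879.
Full years 1880–1932: 40 common + 13 leap = 40×365 + 13×366 = 19358 days.
Total: 299 + 19358 + 293 = 19950 days.

19950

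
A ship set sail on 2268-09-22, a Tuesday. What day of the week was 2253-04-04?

Monday

Count forward from the earlier date (April 4, 2253) to the later (September 22, 2268):
From April 4, 2253 to April 4, 2268: 15 years, of which 4 contain a Feb 29 — 11×365 + 4×366 = 5479 days.
April 2268: 30 − 4 = 26 days remain.
Then May (31), June (30), July (31), August (31): 31 + 30 + 31 + 31 = 123 days.
September 1–22, 2268: 22 days.
Residual: 171 days.
Total: 5650 days.
5650 mod 7 = 1, so 1 day before Tuesday is Monday.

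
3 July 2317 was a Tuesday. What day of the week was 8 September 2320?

Wednesday

Day-of-year of July 3, 2317: 184.
Day-of-year of September 8, 2320: 252.
2317 has 365 days, so 365 − 184 = 181 days remain in 2317.
Full years: 2318: 365; 2319: 365. Sum = 730.
Total: 181 + 730 + 252 = 1163 days.
1163 mod 7 = 1, so 1 day after Tuesday is Wednesday.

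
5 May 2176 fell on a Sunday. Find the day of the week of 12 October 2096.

Count forward from the earlier date (October 12, 2096) to the later (May 5, 2176):
From October 12, 2096 to October 12, 2175: 79 years, of which 18 contain a Feb 29 — 61×365 + 18×366 = 28853 days.
(2100 is not a leap year (divisible by 100 but not 400).)
October 2175: 31 − 12 = 19 days remain.
Then November (30), December (31), January (31), February 2176 (29), March (31), April (30): 30 + 31 + 31 + 29 + 31 + 30 = 182 days.
May 1–5, 2176: 5 days.
Residual: 206 days.
Total: 29059 days.
29059 mod 7 = 2, so 2 days before Sunday is Friday.

Friday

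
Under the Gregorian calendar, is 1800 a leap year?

No

1800 is not a leap year (divisible by 100 but not 400).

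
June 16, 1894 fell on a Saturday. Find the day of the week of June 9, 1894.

Saturday

Count forward from the earlier date (June 9, 1894) to the later (June 16, 1894):
Within June 1894: 16 − 9 = 7 days.
7 is a multiple of 7, so June 9, 1894 falls on the same weekday: Saturday.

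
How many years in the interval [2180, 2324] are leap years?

35

Years divisible by 4: 2180, 2184, …, 2324 — 37 in all.
Of these, 2200, 2300 are divisible by 100 but not 400, so not leap.
Leap years: 37 − 2 = 35.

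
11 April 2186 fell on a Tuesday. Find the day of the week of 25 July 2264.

From April 11, 2186 to April 11, 2264: 78 years, of which 19 contain a Feb 29 — 59×365 + 19×366 = 28489 days.
(2200 is not a leap year (divisible by 100 but not 400).)
April 2264: 30 − 11 = 19 days remain.
Then May (31), June (30): 31 + 30 = 61 days.
July 1–25, 2264: 25 days.
Residual: 105 days.
Total: 28594 days.
28594 mod 7 = 6, so 6 days after Tuesday is Monday.

Monday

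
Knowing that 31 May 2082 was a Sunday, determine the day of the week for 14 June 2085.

May 31, 2082 → May 31, 2083: 365 days.
May 31, 2083 → May 31, 2084: 366 days (2084 is a leap year).
May 31, 2084 → May 31, 2085: 365 days.
May 2085: 31 − 31 = 0 days remain.
June 1–14, 2085: 14 days.
Residual: 14 days.
Total: 1110 days.
1110 mod 7 = 4, so 4 days after Sunday is Thursday.

Thursday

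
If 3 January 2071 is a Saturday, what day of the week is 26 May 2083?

Wednesday

From January 3, 2071 to January 3, 2083: 12 years, of which 3 contain a Feb 29 — 9×365 + 3×366 = 4383 days.
January 2083: 31 − 3 = 28 days remain.
Then February 2083 (28), March (31), April (30): 28 + 31 + 30 = 89 days.
May 1–26, 2083: 26 days.
Residual: 143 days.
Total: 4526 days.
4526 mod 7 = 4, so 4 days after Saturday is Wednesday.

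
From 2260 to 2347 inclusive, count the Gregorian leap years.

Years divisible by 4: 2260, 2264, …, 2344 — 22 in all.
Of these, 2300 is divisible by 100 but not 400, so not leap.
Leap years: 22 − 1 = 21.

21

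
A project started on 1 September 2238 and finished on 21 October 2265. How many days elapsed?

From September 1, 2238 to September 1, 2265: 27 years, of which 7 contain a Feb 29 — 20×365 + 7×366 = 9862 days.
September 2265: 30 − 1 = 29 days remain.
October 1–21, 2265: 21 days.
Residual: 50 days.
Total: 9912 days.

9912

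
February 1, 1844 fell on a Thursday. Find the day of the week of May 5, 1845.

Monday

February 1, 1844 → February 1, 1845: 366 days (1844 is a leap year).
February 1845: 28 − 1 = 27 days remain (1845 is not a leap year, so February has 28 days).
Then March (31), April (30): 31 + 30 = 61 days.
May 1–5, 1845: 5 days.
Residual: 93 days.
Total: 459 days.
459 mod 7 = 4, so 4 days after Thursday is Monday.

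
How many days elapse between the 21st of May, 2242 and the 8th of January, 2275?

Day-of-year of May 21, 2242: 141.
Day-of-year of January 8, 2275: 8.
2242 has 365 days, so 365 − 141 = 224 days remain in 2242.
Full years 2243–2274: 24 common + 8 leap = 24×365 + 8×366 = 11688 days.
Total: 224 + 11688 + 8 = 11920 days.

11920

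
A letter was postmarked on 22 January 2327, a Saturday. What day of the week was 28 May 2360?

From January 22, 2327 to January 22, 2360: 33 years, of which 8 contain a Feb 29 — 25×365 + 8×366 = 12053 days.
January 2360: 31 − 22 = 9 days remain.
Then February 2360 (29), March (31), April (30): 29 + 31 + 30 = 90 days.
May 1–28, 2360: 28 days.
Residual: 127 days.
Total: 12180 days.
12180 is a multiple of 7, so 28 May 2360 falls on the same weekday: Saturday.

Saturday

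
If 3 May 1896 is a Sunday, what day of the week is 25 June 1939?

Sunday

Day-of-year of May 3, 1896: 124.
Day-of-year of June 25, 1939: 176.
1896 has 366 days, so 366 − 124 = 242 days remain in 1896.
Full years 1897–1938: 33 common + 9 leap = 33×365 + 9×366 = 15339 days.
Total: 242 + 15339 + 176 = 15757 days.
15757 is a multiple of 7, so 25 June 1939 falls on the same weekday: Sunday.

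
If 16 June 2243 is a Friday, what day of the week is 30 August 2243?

June 2243: 30 − 16 = 14 days remain.
Then July (31): 31 days.
August 1–30, 2243: 30 days.
Total: 14 + 31 + 30 = 75 days.
75 mod 7 = 5, so 5 days after Friday is Wednesday.

Wednesday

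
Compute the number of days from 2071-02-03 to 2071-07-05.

February 2071: 28 − 3 = 25 days remain (2071 is not a leap year, so February has 28 days).
Then March (31), April (30), May (31), June (30): 31 + 30 + 31 + 30 = 122 days.
July 1–5, 2071: 5 days.
Total: 25 + 122 + 5 = 152 days.

152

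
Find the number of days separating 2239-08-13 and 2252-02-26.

Day-of-year of August 13, 2239: 225.
Day-of-year of February 26, 2252: 57.
2239 has 365 days, so 365 − 225 = 140 days remain in 2239.
Full years 2240–2251: 9 common + 3 leap = 9×365 + 3×366 = 4383 days.
Total: 140 + 4383 + 57 = 4580 days.

4580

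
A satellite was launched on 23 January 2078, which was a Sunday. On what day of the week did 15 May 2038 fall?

Count forward from the earlier date (May 15, 2038) to the later (January 23, 2078):
Day-of-year of May 15, 2038: 135.
Day-of-year of January 23, 2078: 23.
2038 has 365 days, so 365 − 135 = 230 days remain in 2038.
Full years 2039–2077: 29 common + 10 leap = 29×365 + 10×366 = 14245 days.
Total: 230 + 14245 + 23 = 14498 days.
14498 mod 7 = 1, so 1 day before Sunday is Saturday.

Saturday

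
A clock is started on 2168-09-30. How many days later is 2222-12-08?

Day-of-year of September 30, 2168: 274.
Day-of-year of December 8, 2222: 342.
2168 has 366 days, so 366 − 274 = 92 days remain in 2168.
Full years 2169–2221: 41 common + 12 leap = 41×365 + 12×366 = 19357 days.
Total: 92 + 19357 + 342 = 19791 days.

19791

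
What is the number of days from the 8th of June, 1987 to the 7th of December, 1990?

Day-of-year of June 8, 1987: 159.
Day-of-year of December 7, 1990: 341.
1987 has 365 days, so 365 − 159 = 206 days remain in 1987.
Full years: 1988: 366; 1989: 365. Sum = 731.
Total: 206 + 731 + 341 = 1278 days.

1278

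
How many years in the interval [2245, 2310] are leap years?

Years divisible by 4: 2248, 2252, …, 2308 — 16 in all.
Of these, 2300 is divisible by 100 but not 400, so not leap.
Leap years: 16 − 1 = 15.

15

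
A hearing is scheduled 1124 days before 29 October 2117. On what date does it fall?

1 October 2114

Count 1124 days before October 29, 2117:
Day-of-year of October 1, 2114: 274.
Day-of-year of October 29, 2117: 302.
2114 has 365 days, so 365 − 274 = 91 days remain in 2114.
Full years: 2115: 365; 2116: 366. Sum = 731.
Total: 91 + 731 + 302 = 1124 days.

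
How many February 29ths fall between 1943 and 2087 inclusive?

36

Years divisible by 4: 1944, 1948, …, 2084 — 36 in all.
2000 is divisible by 400, so still leap.
No century exceptions apply. Count: 36.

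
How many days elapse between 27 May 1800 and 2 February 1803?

May 27, 1800 → May 27, 1801: 365 days.
May 27, 1801 → May 27, 1802: 365 days.
May 1802: 31 − 27 = 4 days remain.
Then June (30), July (31), August (31), September (30), October (31), November (30), December (31), January (31): 30 + 31 + 31 + 30 + 31 + 30 + 31 + 31 = 245 days.
February 1–2, 1803: 2 days (1803 is not a leap year).
Residual: 251 days.
Total: 981 days.

981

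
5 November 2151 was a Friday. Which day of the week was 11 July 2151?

Sunday

Count forward from the earlier date (July 11, 2151) to the later (November 5, 2151):
July 2151: 31 − 11 = 20 days remain.
Then August (31), September (30), October (31): 31 + 30 + 31 = 92 days.
November 1–5, 2151: 5 days.
Total: 20 + 92 + 5 = 117 days.
117 mod 7 = 5, so 5 days before Friday is Sunday.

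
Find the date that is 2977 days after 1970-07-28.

1978-09-21

Count 2977 days after July 28, 1970:
From July 28, 1970 to July 28, 1978: 8 years, of which 2 contain a Feb 29 — 6×365 + 2×366 = 2922 days.
July 1978: 31 − 28 = 3 days remain.
Then August (31): 31 days.
September 1–21, 1978: 21 days.
Residual: 55 days.
Total: 2977 days.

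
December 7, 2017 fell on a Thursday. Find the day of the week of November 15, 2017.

Wednesday

Count forward from the earlier date (November 15, 2017) to the later (December 7, 2017):
November 2017: 30 − 15 = 15 days remain.
December 1–7, 2017: 7 days.
Total: 15 + 7 = 22 days.
22 mod 7 = 1, so 1 day before Thursday is Wednesday.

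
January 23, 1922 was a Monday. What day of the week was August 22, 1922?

Tuesday

January 1922: 31 − 23 = 8 days remain.
Then February 1922 (28), March (31), April (30), May (31), June (30), July (31): 28 + 31 + 30 + 31 + 30 + 31 = 181 days.
August 1–22, 1922: 22 days.
Total: 8 + 181 + 22 = 211 days.
211 mod 7 = 1, so 1 day after Monday is Tuesday.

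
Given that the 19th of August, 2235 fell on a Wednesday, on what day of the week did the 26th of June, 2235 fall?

Count forward from the earlier date (June 26, 2235) to the later (August 19, 2235):
June 2235: 30 − 26 = 4 days remain.
Then July (31): 31 days.
August 1–19, 2235: 19 days.
Total: 4 + 31 + 19 = 54 days.
54 mod 7 = 5, so 5 days before Wednesday is Friday.

Friday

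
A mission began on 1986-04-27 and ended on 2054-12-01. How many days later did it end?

25055

From April 27, 1986 to April 27, 2054: 68 years, of which 17 contain a Feb 29 — 51×365 + 17×366 = 24837 days.
(2000 is a leap year (divisible by 400).)
April 2054: 30 − 27 = 3 days remain.
Then May (31), June (30), July (31), August (31), September (30), October (31), November (30): 31 + 30 + 31 + 31 + 30 + 31 + 30 = 214 days.
December 1, 2054: 1 day.
Residual: 218 days.
Total: 25055 days.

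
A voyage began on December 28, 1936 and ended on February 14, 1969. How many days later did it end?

11736

From December 28, 1936 to December 28, 1968: 32 years, of which 8 contain a Feb 29 — 24×365 + 8×366 = 11688 days.
December 1968: 31 − 28 = 3 days remain.
Then January (31): 31 days.
February 1–14, 1969: 14 days (1969 is not a leap year).
Residual: 48 days.
Total: 11736 days.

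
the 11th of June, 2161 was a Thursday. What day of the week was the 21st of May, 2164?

June 11, 2161 → June 11, 2162: 365 days.
June 11, 2162 → June 11, 2163: 365 days.
June 2163: 30 − 11 = 19 days remain.
Then 10 full months totalling 305 days.
May 1–21, 2164: 21 days.
Residual: 345 days.
Total: 1075 days.
1075 mod 7 = 4, so 4 days after Thursday is Monday.

Monday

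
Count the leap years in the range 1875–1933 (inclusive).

14

Years divisible by 4: 1876, 1880, …, 1932 — 15 in all.
Of these, 1900 is divisible by 100 but not 400, so not leap.
Leap years: 15 − 1 = 14.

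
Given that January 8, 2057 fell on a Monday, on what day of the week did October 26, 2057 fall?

Friday

January 2057: 31 − 8 = 23 days remain.
Then February 2057 (28), March (31), April (30), May (31), June (30), July (31), August (31), September (30): 28 + 31 + 30 + 31 + 30 + 31 + 31 + 30 = 242 days.
October 1–26, 2057: 26 days.
Total: 23 + 242 + 26 = 291 days.
291 mod 7 = 4, so 4 days after Monday is Friday.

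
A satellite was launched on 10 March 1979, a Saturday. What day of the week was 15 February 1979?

Thursday

Count forward from the earlier date (February 15, 1979) to the later (March 10, 1979):
February 1979: 28 − 15 = 13 days remain (1979 is not a leap year, so February has 28 days).
March 1–10, 1979: 10 days.
Total: 13 + 10 = 23 days.
23 mod 7 = 2, so 2 days before Saturday is Thursday.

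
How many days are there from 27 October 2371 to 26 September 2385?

From October 27, 2371 to October 27, 2384: 13 years, of which 4 contain a Feb 29 — 9×365 + 4×366 = 4749 days.
October 2384: 31 − 27 = 4 days remain.
Then 10 full months totalling 304 days.
September 1–26, 2385: 26 days.
Residual: 334 days.
Total: 5083 days.

5083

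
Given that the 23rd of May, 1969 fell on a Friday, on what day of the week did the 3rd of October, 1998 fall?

Saturday

From May 23, 1969 to May 23, 1998: 29 years, of which 7 contain a Feb 29 — 22×365 + 7×366 = 10592 days.
May 1998: 31 − 23 = 8 days remain.
Then June (30), July (31), August (31), September (30): 30 + 31 + 31 + 30 = 122 days.
October 1–3, 1998: 3 days.
Residual: 133 days.
Total: 10725 days.
10725 mod 7 = 1, so 1 day after Friday is Saturday.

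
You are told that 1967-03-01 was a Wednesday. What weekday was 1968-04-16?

Tuesday

March 1, 1967 → March 1, 1968: 366 days (1968 is a leap year).
March 1968: 31 − 1 = 30 days remain.
April 1–16, 1968: 16 days.
Residual: 46 days.
Total: 412 days.
412 mod 7 = 6, so 6 days after Wednesday is Tuesday.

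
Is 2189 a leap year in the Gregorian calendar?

2189 is not a leap year.

No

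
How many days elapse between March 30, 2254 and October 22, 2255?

571

March 2254: 31 − 30 = 1 day remains.
Then 18 full months totalling 548 days.
October 1–22, 2255: 22 days.
Total: 1 + 548 + 22 = 571 days.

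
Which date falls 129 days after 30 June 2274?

6 November 2274

Count 129 days after June 30, 2274:
June 2274: 30 − 30 = 0 days remain.
Then July (31), August (31), September (30), October (31): 31 + 31 + 30 + 31 = 123 days.
November 1–6, 2274: 6 days.
Total: 0 + 123 + 6 = 129 days.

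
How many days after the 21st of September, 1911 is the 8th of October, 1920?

Day-of-year of September 21, 1911: 264.
Day-of-year of October 8, 1920: 282.
1911 has 365 days, so 365 − 264 = 101 days remain in 1911.
Full years 1912–1919: 6 common + 2 leap = 6×365 + 2×366 = 2922 days.
Total: 101 + 2922 + 282 = 3305 days.

3305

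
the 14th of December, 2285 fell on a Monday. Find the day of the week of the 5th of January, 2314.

Monday

From December 14, 2285 to December 14, 2313: 28 years, of which 6 contain a Feb 29 — 22×365 + 6×366 = 10226 days.
(2300 is not a leap year (divisible by 100 but not 400).)
December 2313: 31 − 14 = 17 days remain.
January 1–5, 2314: 5 days.
Residual: 22 days.
Total: 10248 days.
10248 is a multiple of 7, so the 5th of January, 2314 falls on the same weekday: Monday.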